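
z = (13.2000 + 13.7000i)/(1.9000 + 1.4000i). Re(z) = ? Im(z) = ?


Multiply by conjugate: (13.2000 + 13.7000i)(1.9000 - 1.4000i) / (1.9^2 + 1.4^2)
Numerator real = 13.2*1.9 + 13.7*1.4 = 44.26
Numerator imag = 13.7*1.9 - 13.2*1.4 = 7.55
Denominator = 5.57
Re(z) = 44.26/5.57 = 7.9461
Im(z) = 7.55/5.57 = 1.3555

Re(z) = 7.9461, Im(z) = 1.3555


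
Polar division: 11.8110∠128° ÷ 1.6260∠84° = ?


r = 11.8110 / 1.6260 = 7.2638
theta = 128° - 84° = 44° = 44° (mod 360)

7.2638 cis(44°)


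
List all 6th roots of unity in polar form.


The 6th roots of unity are cis(360k/6°) for k=0..5
Angle step = 360/6 = 60°
Primitive root: cis(60°)
Primitive root = 0.5000 + 0.8660i

6 roots at angles: 0°, 60°, 120°, 180°, 240°, 300°


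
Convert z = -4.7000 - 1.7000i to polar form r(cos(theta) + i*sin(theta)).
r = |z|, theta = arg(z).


r = sqrt(22.09+2.89) = sqrt(24.98) = 4.9980
theta = atan2(-1.7, -4.7) = -160.1148 degrees

r = 4.9980, theta = -160.1148 degrees


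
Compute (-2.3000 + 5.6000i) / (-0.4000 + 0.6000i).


Conjugate of z2 = -0.4000 - 0.6000i
Numerator: (-2.3000 + 5.6000i)(-0.4000 - 0.6000i) = 4.2800 - 0.8600i
Denominator: (-0.4)^2 + 0.6^2 = 0.52
Result = (4.2800 - 0.8600i)/0.52

8.2308 - 1.6538i


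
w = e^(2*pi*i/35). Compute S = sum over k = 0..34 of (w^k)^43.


The roots are w_k = w^k with w = e^(2*pi*i/35), and (w^k)^43 = (w^43)^k.
So S = 1 + u + u^2 + ... + u^(34) with u = w^43.
43 = 1*35 + 8, so 43 is not a multiple of 35: u = (w^35)^1 * w^8 = w^8 ≠ 1 (w is a primitive 35th root), while u^35 = (w^35)^43 = 1.
Geometric series: S = (1 - u^35)/(1 - u) = (1 - 1)/(1 - u) = 0

S = 0


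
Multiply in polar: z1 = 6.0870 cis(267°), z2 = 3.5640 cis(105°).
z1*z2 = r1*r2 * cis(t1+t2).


r = 6.0870 * 3.5640 = 21.6941
theta = 267° + 105° = 372° = 12° (mod 360)

21.6941 cis(12°)


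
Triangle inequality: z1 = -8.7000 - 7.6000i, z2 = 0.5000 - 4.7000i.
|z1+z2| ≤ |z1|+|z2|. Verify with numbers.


|z1| = sqrt((-8.7)^2 + (-7.6)^2) = sqrt(133.45) = 11.5521
|z2| = sqrt(0.5^2 + (-4.7)^2) = sqrt(22.34) = 4.7265
z1+z2 = -8.2000 - 12.3000i
|z1+z2| = sqrt(218.53) = 14.7828
|z1|+|z2| = 11.5521 + 4.7265 = 16.2786

|z1+z2| = 14.7828 ≤ |z1|+|z2| = 16.2786 (verified)


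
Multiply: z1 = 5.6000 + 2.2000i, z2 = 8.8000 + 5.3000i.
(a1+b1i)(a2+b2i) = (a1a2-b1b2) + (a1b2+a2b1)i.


Real = 5.6*8.8 - 2.2*5.3 = 49.28 - 11.66 = 37.62
Imag = 5.6*5.3 + 8.8*2.2 = 29.68 + 19.36 = 49.04

37.6200 + 49.0400i


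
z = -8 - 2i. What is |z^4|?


|z| = sqrt(64+4) = sqrt(68) = 8.2462
|z^4| = |z|^4 = (sqrt(68))^4 = 68^2 = 4624

|z^4| = 4624


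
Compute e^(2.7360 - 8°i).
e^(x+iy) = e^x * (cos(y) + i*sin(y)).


e^2.7360 = 15.42516
cos(-8°) = 0.990268
sin(-8°) = -0.139173
Real = 15.42516*0.990268 = 15.2750
Imag = 15.42516*(-0.139173) = -2.1468

15.2750 - 2.1468i


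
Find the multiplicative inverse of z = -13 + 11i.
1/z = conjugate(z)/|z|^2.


|z|^2 = 169+121 = 290
1/z = (-13 - 11i)/290

1/z = -0.0448 - 0.0379i


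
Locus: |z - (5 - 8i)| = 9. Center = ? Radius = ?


|z - z0| = r is a circle with center z0 and radius r.
Center = (5, -8), radius = 9

Circle with center (5, -8) and radius 9


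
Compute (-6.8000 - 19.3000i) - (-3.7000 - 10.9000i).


Real: -6.8 + 3.7 = -3.1
Imag: -19.3 + 10.9 = -8.4

-3.1000 - 8.4000i


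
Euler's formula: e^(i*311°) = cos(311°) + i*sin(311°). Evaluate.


cos(311°) = 0.6561
sin(311°) = -0.7547

e^(i*311°) = 0.6561 - 0.7547i


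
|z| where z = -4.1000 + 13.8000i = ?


|z| = sqrt((-4.1)^2 + 13.8^2) = sqrt(16.81 + 190.44) = sqrt(207.25) = 14.3962

|z| = 14.3962


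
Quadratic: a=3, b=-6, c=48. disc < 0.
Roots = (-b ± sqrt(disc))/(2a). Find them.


disc = (-6)^2 - 4*3*48 = 36 - 576 = -540
sqrt(|disc|) = sqrt(540) = 23.2379
Real part = 6/(2*3) = 1.0000
Imag part = 23.2379/(2*3) = 3.8730

1.0000 ± 3.8730i


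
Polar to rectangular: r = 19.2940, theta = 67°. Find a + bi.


a = 19.2940*cos(67°) = 19.2940*0.390731 = 7.5388
b = 19.2940*sin(67°) = 19.2940*0.920505 = 17.7602

7.5388 + 17.7602i


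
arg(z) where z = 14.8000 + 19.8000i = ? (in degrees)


Re = 14.8, Im = 19.8
arg = atan2(19.8, 14.8) = 53.2228 degrees

arg(z) = 53.2228 degrees


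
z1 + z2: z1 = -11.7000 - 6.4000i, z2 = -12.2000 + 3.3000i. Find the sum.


Real: -11.7 - 12.2 = -23.9
Imag: -6.4 + 3.3 = -3.1

-23.9000 - 3.1000i


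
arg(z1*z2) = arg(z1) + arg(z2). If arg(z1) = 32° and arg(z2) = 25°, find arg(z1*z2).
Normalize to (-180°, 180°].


arg(z1*z2) = 32° + 25° = 57°
Normalized to (-180°, 180°]: 57°

57°


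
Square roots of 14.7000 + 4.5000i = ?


|z| = sqrt(216.09+20.25) = 15.3734
sqrt((|z|+a)/2) = sqrt((15.3734+14.7)/2) = sqrt(15.0367) = 3.8777
sqrt((|z|-a)/2) = sqrt((15.3734-14.7)/2) = sqrt(0.3367) = 0.5802

±(3.8777 + 0.5802i) i.e. 3.8777 + 0.5802i and -3.8777 - 0.5802i


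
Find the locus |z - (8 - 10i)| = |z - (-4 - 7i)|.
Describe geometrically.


Equal distances means the locus is the perpendicular bisector of z1 and z2.
Midpoint = ((8+(-4))/2, (-10+(-7))/2) = (2.0000, -8.5000)

Perpendicular bisector through (2.0000, -8.5000)


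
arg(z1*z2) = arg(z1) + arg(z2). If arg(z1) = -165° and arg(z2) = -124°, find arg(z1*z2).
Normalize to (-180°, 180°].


arg(z1*z2) = -165° - 124° = -289°
Normalized to (-180°, 180°]: 71°

71°


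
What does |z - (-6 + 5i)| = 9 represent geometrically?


|z - z0| = r is a circle with center z0 and radius r.
Center = (-6, 5), radius = 9

Circle with center (-6, 5) and radius 9


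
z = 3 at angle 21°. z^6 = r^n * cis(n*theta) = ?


r^6 = 3^6 = 729
n*theta = 6*21° = 126° = 126° (mod 360)
a = 729*cos(126°) = -428.4954
b = 729*sin(126°) = 589.7734

729 cis(126°) = -428.4954 + 589.7734i


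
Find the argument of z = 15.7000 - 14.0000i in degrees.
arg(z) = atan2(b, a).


Re = 15.7, Im = -14
arg = atan2(-14, 15.7) = -41.7240 degrees

arg(z) = -41.7240 degrees


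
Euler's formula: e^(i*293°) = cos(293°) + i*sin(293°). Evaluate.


cos(293°) = 0.3907
sin(293°) = -0.9205

e^(i*293°) = 0.3907 - 0.9205i


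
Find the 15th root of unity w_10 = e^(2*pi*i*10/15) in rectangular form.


Angle = 360*10/15 = 240°
a = cos(240°) = -0.5000
b = sin(240°) = -0.8660

-0.5000 - 0.8660i


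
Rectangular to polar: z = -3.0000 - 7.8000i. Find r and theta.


r = sqrt(9+60.84) = sqrt(69.84) = 8.3570
theta = atan2(-7.8, -3) = -111.0375 degrees

r = 8.3570, theta = -111.0375 degrees


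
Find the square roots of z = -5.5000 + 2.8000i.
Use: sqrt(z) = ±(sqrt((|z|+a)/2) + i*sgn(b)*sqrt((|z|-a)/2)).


|z| = sqrt(30.25+7.84) = 6.1717
sqrt((|z|+a)/2) = sqrt((6.1717+(-5.5))/2) = sqrt(0.3359) = 0.5795
sqrt((|z|-a)/2) = sqrt((6.1717-(-5.5))/2) = sqrt(5.8359) = 2.4158

±(0.5795 + 2.4158i) i.e. 0.5795 + 2.4158i and -0.5795 - 2.4158i


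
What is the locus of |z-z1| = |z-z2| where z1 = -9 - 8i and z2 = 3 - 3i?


Equal distances means the locus is the perpendicular bisector of z1 and z2.
Midpoint = ((-9+3)/2, (-8+(-3))/2) = (-3.0000, -5.5000)

Perpendicular bisector through (-3.0000, -5.5000)


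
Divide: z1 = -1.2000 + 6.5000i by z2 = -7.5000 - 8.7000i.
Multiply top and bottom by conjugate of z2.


Conjugate of z2 = -7.5000 + 8.7000i
Numerator: (-1.2000 + 6.5000i)(-7.5000 + 8.7000i) = -47.5500 - 59.1900i
Denominator: (-7.5)^2 + (-8.7)^2 = 131.94
Result = (-47.5500 - 59.1900i)/131.94

-0.3604 - 0.4486i


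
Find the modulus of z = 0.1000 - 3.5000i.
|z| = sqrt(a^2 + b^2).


|z| = sqrt(0.1^2 + (-3.5)^2) = sqrt(0.01 + 12.25) = sqrt(12.26) = 3.5014

|z| = 3.5014


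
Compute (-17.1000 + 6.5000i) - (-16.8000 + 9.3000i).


Real: -17.1 + 16.8 = -0.3
Imag: 6.5 - 9.3 = -2.8

-0.3000 - 2.8000i


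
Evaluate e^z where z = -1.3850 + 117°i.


e^-1.3850 = 0.2503
cos(117°) = -0.454
sin(117°) = 0.891
Real = 0.2503*(-0.454) = -0.1136
Imag = 0.2503*0.891 = 0.2230

-0.1136 + 0.2230i


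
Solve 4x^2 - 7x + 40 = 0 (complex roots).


disc = (-7)^2 - 4*4*40 = 49 - 640 = -591
sqrt(|disc|) = sqrt(591) = 24.3105
Real part = 7/(2*4) = 0.8750
Imag part = 24.3105/(2*4) = 3.0388

0.8750 ± 3.0388i


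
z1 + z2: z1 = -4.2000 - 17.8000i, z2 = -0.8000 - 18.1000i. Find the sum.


Real: -4.2 - 0.8 = -5
Imag: -17.8 - 18.1 = -35.9

-5.0000 - 35.9000i


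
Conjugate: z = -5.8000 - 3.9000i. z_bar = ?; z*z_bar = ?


z_bar = -5.8000 + 3.9000i
z*z_bar = (-5.8)^2 + (-3.9)^2 = 33.64 + 15.21 = 48.85

z_bar = -5.8000 + 3.9000i, z*z_bar = 48.85


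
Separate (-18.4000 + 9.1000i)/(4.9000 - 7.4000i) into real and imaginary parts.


Multiply by conjugate: (-18.4000 + 9.1000i)(4.9000 + 7.4000i) / (4.9^2 + (-7.4)^2)
Numerator real = -18.4*4.9 + 9.1*(-7.4) = -157.5
Numerator imag = 9.1*4.9 - (-18.4)*(-7.4) = -91.57
Denominator = 78.77
Re(z) = -157.5/78.77 = -1.9995
Im(z) = -91.57/78.77 = -1.1625

Re(z) = -1.9995, Im(z) = -1.1625


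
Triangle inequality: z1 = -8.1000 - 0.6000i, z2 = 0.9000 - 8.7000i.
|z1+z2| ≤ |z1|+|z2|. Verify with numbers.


|z1| = sqrt((-8.1)^2 + (-0.6)^2) = sqrt(65.97) = 8.1222
|z2| = sqrt(0.9^2 + (-8.7)^2) = sqrt(76.5) = 8.7464
z1+z2 = -7.2000 - 9.3000i
|z1+z2| = sqrt(138.33) = 11.7614
|z1|+|z2| = 8.1222 + 8.7464 = 16.8686

|z1+z2| = 11.7614 ≤ |z1|+|z2| = 16.8686 (verified)


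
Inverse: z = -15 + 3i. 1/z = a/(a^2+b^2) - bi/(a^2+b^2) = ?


|z|^2 = 225+9 = 234
1/z = (-15 - 3i)/234

1/z = -0.0641 - 0.0128i


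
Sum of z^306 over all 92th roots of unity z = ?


The roots are w_k = w^k with w = e^(2*pi*i/92), and (w^k)^306 = (w^306)^k.
So S = 1 + u + u^2 + ... + u^(91) with u = w^306.
306 = 3*92 + 30, so 306 is not a multiple of 92: u = (w^92)^3 * w^30 = w^30 ≠ 1 (w is a primitive 92th root), while u^92 = (w^92)^306 = 1.
Geometric series: S = (1 - u^92)/(1 - u) = (1 - 1)/(1 - u) = 0

S = 0


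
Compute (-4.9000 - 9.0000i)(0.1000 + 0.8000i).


Real = -4.9*0.1 - (-9)*0.8 = -0.49 - (-7.2) = 6.71
Imag = -4.9*0.8 + 0.1*(-9) = -3.92 - (0.9) = -4.82

6.7100 - 4.8200i


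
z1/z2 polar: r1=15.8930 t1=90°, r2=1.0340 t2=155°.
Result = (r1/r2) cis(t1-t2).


r = 15.8930 / 1.0340 = 15.3704
theta = 90° - 155° = -65° = 295° (mod 360)

15.3704 cis(295°)


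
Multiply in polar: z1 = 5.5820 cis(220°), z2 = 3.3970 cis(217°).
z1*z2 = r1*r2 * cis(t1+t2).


r = 5.5820 * 3.3970 = 18.9621
theta = 220° + 217° = 437° = 77° (mod 360)

18.9621 cis(77°)


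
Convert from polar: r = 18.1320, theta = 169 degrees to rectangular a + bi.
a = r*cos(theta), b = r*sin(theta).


a = 18.1320*cos(169°) = 18.1320*(-0.98163) = -17.7989
b = 18.1320*sin(169°) = 18.1320*0.190809 = 3.4597

-17.7989 + 3.4597i


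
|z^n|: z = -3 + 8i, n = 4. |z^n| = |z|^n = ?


|z| = sqrt(9+64) = sqrt(73) = 8.5440
|z^4| = |z|^4 = (sqrt(73))^4 = 73^2 = 5329

|z^4| = 5329


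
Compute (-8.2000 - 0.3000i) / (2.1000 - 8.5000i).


Conjugate of z2 = 2.1000 + 8.5000i
Numerator: (-8.2000 - 0.3000i)(2.1000 + 8.5000i) = -14.6700 - 70.3300i
Denominator: 2.1^2 + (-8.5)^2 = 76.66
Result = (-14.6700 - 70.3300i)/76.66

-0.1914 - 0.9174i


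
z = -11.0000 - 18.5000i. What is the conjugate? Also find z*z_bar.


z_bar = -11.0000 + 18.5000i
z*z_bar = (-11)^2 + (-18.5)^2 = 121 + 342.25 = 463.25

z_bar = -11.0000 + 18.5000i, z*z_bar = 463.25


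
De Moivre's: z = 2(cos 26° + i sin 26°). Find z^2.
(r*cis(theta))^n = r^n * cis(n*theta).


r^2 = 2^2 = 4
n*theta = 2*26° = 52° = 52° (mod 360)
a = 4*cos(52°) = 2.4626
b = 4*sin(52°) = 3.1520

4 cis(52°) = 2.4626 + 3.1520i


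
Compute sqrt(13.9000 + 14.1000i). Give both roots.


|z| = sqrt(193.21+198.81) = 19.7995
sqrt((|z|+a)/2) = sqrt((19.7995+13.9)/2) = sqrt(16.8497) = 4.1048
sqrt((|z|-a)/2) = sqrt((19.7995-13.9)/2) = sqrt(2.9497) = 1.7175

±(4.1048 + 1.7175i) i.e. 4.1048 + 1.7175i and -4.1048 - 1.7175i


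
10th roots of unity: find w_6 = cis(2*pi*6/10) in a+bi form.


Angle = 360*6/10 = 216°
a = cos(216°) = -0.8090
b = sin(216°) = -0.5878

-0.8090 - 0.5878i


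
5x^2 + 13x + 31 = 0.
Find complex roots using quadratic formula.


disc = 13^2 - 4*5*31 = 169 - 620 = -451
sqrt(|disc|) = sqrt(451) = 21.2368
Real part = -13/(2*5) = -1.3000
Imag part = 21.2368/(2*5) = 2.1237

-1.3000 ± 2.1237i


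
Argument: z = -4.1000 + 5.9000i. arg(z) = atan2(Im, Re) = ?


Re = -4.1, Im = 5.9
arg = atan2(5.9, -4.1) = 124.7960 degrees

arg(z) = 124.7960 degrees


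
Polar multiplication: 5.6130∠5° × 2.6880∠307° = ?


r = 5.6130 * 2.6880 = 15.0877
theta = 5° + 307° = 312° = 312° (mod 360)

15.0877 cis(312°)


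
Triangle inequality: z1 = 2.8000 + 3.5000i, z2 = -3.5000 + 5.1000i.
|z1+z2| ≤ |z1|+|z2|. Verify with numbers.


|z1| = sqrt(2.8^2 + 3.5^2) = sqrt(20.09) = 4.4822
|z2| = sqrt((-3.5)^2 + 5.1^2) = sqrt(38.26) = 6.1855
z1+z2 = -0.7000 + 8.6000i
|z1+z2| = sqrt(74.45) = 8.6284
|z1|+|z2| = 4.4822 + 6.1855 = 10.6677

|z1+z2| = 8.6284 ≤ |z1|+|z2| = 10.6677 (verified)


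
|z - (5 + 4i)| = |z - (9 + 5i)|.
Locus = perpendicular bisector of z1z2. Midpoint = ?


Equal distances means the locus is the perpendicular bisector of z1 and z2.
Midpoint = ((5+9)/2, (4+5)/2) = (7.0000, 4.5000)

Perpendicular bisector through (7.0000, 4.5000)


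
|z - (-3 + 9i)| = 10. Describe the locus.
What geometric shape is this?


|z - z0| = r is a circle with center z0 and radius r.
Center = (-3, 9), radius = 10

Circle with center (-3, 9) and radius 10


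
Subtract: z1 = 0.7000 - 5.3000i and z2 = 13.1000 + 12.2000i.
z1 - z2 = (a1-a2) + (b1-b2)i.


Real: 0.7 - 13.1 = -12.4
Imag: -5.3 - 12.2 = -17.5

-12.4000 - 17.5000i


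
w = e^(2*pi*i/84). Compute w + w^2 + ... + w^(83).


With w = e^(2*pi*i/84), all 84 of the 84th roots of unity w^0 = 1, w, ..., w^(83) sum to 0: 1 + w + ... + w^(83) = (1 - w^84)/(1 - w) = 0 since w^84 = 1, w ≠ 1.
Removing the root 1: w + w^2 + ... + w^(83) = 0 - 1 = -1

Sum = -1


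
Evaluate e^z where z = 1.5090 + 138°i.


e^1.5090 = 4.5222
cos(138°) = -0.743145
sin(138°) = 0.66913
Real = 4.5222*(-0.743145) = -3.3607
Imag = 4.5222*0.66913 = 3.0259

-3.3607 + 3.0259i


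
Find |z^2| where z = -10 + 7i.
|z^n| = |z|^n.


|z| = sqrt(100+49) = sqrt(149) = 12.2066
|z^2| = |z|^2 = (sqrt(149))^2 = 149

|z^2| = 149


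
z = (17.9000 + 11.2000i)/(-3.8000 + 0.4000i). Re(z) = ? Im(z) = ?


Multiply by conjugate: (17.9000 + 11.2000i)(-3.8000 - 0.4000i) / ((-3.8)^2 + 0.4^2)
Numerator real = 17.9*(-3.8) + 11.2*0.4 = -63.54
Numerator imag = 11.2*(-3.8) - 17.9*0.4 = -49.72
Denominator = 14.6
Re(z) = -63.54/14.6 = -4.3521
Im(z) = -49.72/14.6 = -3.4055

Re(z) = -4.3521, Im(z) = -3.4055


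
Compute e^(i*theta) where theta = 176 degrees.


cos(176°) = -0.9976
sin(176°) = 0.0698

e^(i*176°) = -0.9976 + 0.0698i


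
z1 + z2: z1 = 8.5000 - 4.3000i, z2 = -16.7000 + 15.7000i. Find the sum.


Real: 8.5 - 16.7 = -8.2
Imag: -4.3 + 15.7 = 11.4

-8.2000 + 11.4000i


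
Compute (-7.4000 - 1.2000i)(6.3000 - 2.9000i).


Real = -7.4*6.3 - (-1.2)*(-2.9) = -46.62 - 3.48 = -50.1
Imag = -7.4*(-2.9) + 6.3*(-1.2) = 21.46 - (7.56) = 13.9

-50.1000 + 13.9000i


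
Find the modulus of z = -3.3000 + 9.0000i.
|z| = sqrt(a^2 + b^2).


|z| = sqrt((-3.3)^2 + 9^2) = sqrt(10.89 + 81) = sqrt(91.89) = 9.5859

|z| = 9.5859


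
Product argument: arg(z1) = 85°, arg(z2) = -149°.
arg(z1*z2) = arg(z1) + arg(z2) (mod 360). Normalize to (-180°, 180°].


arg(z1*z2) = 85° - 149° = -64°
Normalized to (-180°, 180°]: -64°

-64°


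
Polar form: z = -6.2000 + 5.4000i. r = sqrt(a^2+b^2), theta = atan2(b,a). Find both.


r = sqrt(38.44+29.16) = sqrt(67.6) = 8.2219
theta = atan2(5.4, -6.2) = 138.9452 degrees

r = 8.2219, theta = 138.9452 degrees


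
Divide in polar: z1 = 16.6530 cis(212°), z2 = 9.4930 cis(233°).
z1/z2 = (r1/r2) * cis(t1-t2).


r = 16.6530 / 9.4930 = 1.7542
theta = 212° - 233° = -21° = 339° (mod 360)

1.7542 cis(339°)


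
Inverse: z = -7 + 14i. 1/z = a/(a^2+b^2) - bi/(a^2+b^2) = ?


|z|^2 = 49+196 = 245
1/z = (-7 - 14i)/245

1/z = -0.0286 - 0.0571i


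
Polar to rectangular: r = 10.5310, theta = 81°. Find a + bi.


a = 10.5310*cos(81°) = 10.5310*0.15643 = 1.6474
b = 10.5310*sin(81°) = 10.5310*0.987688 = 10.4013

1.6474 + 10.4013i


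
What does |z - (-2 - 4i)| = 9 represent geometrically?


|z - z0| = r is a circle with center z0 and radius r.
Center = (-2, -4), radius = 9

Circle with center (-2, -4) and radius 9


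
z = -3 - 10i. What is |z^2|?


|z| = sqrt(9+100) = sqrt(109) = 10.4403
|z^2| = |z|^2 = (sqrt(109))^2 = 109

|z^2| = 109


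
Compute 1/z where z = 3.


|z|^2 = 9+0 = 9
1/z = (3 - 0i)/9

1/z = 0.3333 + 0i


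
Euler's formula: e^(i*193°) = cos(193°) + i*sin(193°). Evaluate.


cos(193°) = -0.9744
sin(193°) = -0.2250

e^(i*193°) = -0.9744 - 0.2250i


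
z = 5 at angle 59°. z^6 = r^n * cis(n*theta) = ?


r^6 = 5^6 = 15625
n*theta = 6*59° = 354° = 354° (mod 360)
a = 15625*cos(354°) = 15539.4046
b = 15625*sin(354°) = -1633.2572

15625 cis(354°) = 15539.4046 - 1633.2572i


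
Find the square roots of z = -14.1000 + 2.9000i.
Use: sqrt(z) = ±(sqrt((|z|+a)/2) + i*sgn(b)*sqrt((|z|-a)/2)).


|z| = sqrt(198.81+8.41) = 14.3951
sqrt((|z|+a)/2) = sqrt((14.3951+(-14.1))/2) = sqrt(0.1476) = 0.3841
sqrt((|z|-a)/2) = sqrt((14.3951-(-14.1))/2) = sqrt(14.2476) = 3.7746

±(0.3841 + 3.7746i) i.e. 0.3841 + 3.7746i and -0.3841 - 3.7746i


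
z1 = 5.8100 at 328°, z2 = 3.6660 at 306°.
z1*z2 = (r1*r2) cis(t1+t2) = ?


r = 5.8100 * 3.6660 = 21.2995
theta = 328° + 306° = 634° = 274° (mod 360)

21.2995 cis(274°)


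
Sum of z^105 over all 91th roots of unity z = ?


The roots are w_k = w^k with w = e^(2*pi*i/91), and (w^k)^105 = (w^105)^k.
So S = 1 + u + u^2 + ... + u^(90) with u = w^105.
105 = 1*91 + 14, so 105 is not a multiple of 91: u = (w^91)^1 * w^14 = w^14 ≠ 1 (w is a primitive 91th root), while u^91 = (w^91)^105 = 1.
Geometric series: S = (1 - u^91)/(1 - u) = (1 - 1)/(1 - u) = 0

S = 0


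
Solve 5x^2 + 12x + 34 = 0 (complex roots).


disc = 12^2 - 4*5*34 = 144 - 680 = -536
sqrt(|disc|) = sqrt(536) = 23.1517
Real part = -12/(2*5) = -1.2000
Imag part = 23.1517/(2*5) = 2.3152

-1.2000 ± 2.3152i


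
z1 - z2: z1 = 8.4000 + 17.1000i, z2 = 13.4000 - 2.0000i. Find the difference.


Real: 8.4 - 13.4 = -5
Imag: 17.1 + 2 = 19.1

-5.0000 + 19.1000i


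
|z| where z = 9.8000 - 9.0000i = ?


|z| = sqrt(9.8^2 + (-9)^2) = sqrt(96.04 + 81) = sqrt(177.04) = 13.3056

|z| = 13.3056


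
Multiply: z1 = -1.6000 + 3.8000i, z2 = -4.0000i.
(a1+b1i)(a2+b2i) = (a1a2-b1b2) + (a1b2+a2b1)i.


Real = -1.6*0 - 3.8*(-4) = 0 - (-15.2) = 15.2
Imag = -1.6*(-4) + 0*3.8 = 6.4 + 0 = 6.4

15.2000 + 6.4000i


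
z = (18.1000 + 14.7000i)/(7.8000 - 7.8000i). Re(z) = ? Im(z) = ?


Multiply by conjugate: (18.1000 + 14.7000i)(7.8000 + 7.8000i) / (7.8^2 + (-7.8)^2)
Numerator real = 18.1*7.8 + 14.7*(-7.8) = 26.52
Numerator imag = 14.7*7.8 - 18.1*(-7.8) = 255.84
Denominator = 121.68
Re(z) = 26.52/121.68 = 0.2179
Im(z) = 255.84/121.68 = 2.1026

Re(z) = 0.2179, Im(z) = 2.1026


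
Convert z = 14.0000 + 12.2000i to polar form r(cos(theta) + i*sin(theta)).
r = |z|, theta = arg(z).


r = sqrt(196+148.84) = sqrt(344.84) = 18.5699
theta = atan2(12.2, 14) = 41.0698 degrees

r = 18.5699, theta = 41.0698 degrees


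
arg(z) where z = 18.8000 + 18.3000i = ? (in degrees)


Re = 18.8, Im = 18.3
arg = atan2(18.3, 18.8) = 44.2279 degrees

arg(z) = 44.2279 degrees


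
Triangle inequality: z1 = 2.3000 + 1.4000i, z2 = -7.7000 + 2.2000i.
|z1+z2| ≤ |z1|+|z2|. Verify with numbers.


|z1| = sqrt(2.3^2 + 1.4^2) = sqrt(7.25) = 2.6926
|z2| = sqrt((-7.7)^2 + 2.2^2) = sqrt(64.13) = 8.0081
z1+z2 = -5.4000 + 3.6000i
|z1+z2| = sqrt(42.12) = 6.4900
|z1|+|z2| = 2.6926 + 8.0081 = 10.7007

|z1+z2| = 6.4900 ≤ |z1|+|z2| = 10.7007 (verified)


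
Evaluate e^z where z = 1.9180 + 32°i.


e^1.9180 = 6.8073
cos(32°) = 0.84805
sin(32°) = 0.52992
Real = 6.8073*0.84805 = 5.7729
Imag = 6.8073*0.52992 = 3.6073

5.7729 + 3.6073i


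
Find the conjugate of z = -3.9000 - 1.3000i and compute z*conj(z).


z_bar = -3.9000 + 1.3000i
z*z_bar = (-3.9)^2 + (-1.3)^2 = 15.21 + 1.69 = 16.9

z_bar = -3.9000 + 1.3000i, z*z_bar = 16.9


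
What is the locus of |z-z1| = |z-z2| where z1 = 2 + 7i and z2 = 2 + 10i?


Equal distances means the locus is the perpendicular bisector of z1 and z2.
Midpoint = ((2+2)/2, (7+10)/2) = (2.0000, 8.5000)

Perpendicular bisector through (2.0000, 8.5000)


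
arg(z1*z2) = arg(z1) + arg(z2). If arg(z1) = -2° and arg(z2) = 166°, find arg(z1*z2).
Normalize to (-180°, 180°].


arg(z1*z2) = -2° + 166° = 164°
Normalized to (-180°, 180°]: 164°

164°


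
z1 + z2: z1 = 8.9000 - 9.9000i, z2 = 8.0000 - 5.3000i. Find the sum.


Real: 8.9 + 8 = 16.9
Imag: -9.9 - 5.3 = -15.2

16.9000 - 15.2000i


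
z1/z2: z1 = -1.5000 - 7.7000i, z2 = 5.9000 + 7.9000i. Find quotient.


Conjugate of z2 = 5.9000 - 7.9000i
Numerator: (-1.5000 - 7.7000i)(5.9000 - 7.9000i) = -69.6800 - 33.5800i
Denominator: 5.9^2 + 7.9^2 = 97.22
Result = (-69.6800 - 33.5800i)/97.22

-0.7167 - 0.3454i


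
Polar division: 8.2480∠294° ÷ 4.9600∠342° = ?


r = 8.2480 / 4.9600 = 1.6629
theta = 294° - 342° = -48° = 312° (mod 360)

1.6629 cis(312°)


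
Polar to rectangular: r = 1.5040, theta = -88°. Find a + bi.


a = 1.5040*cos(-88°) = 1.5040*0.0349 = 0.0525
b = 1.5040*sin(-88°) = 1.5040*(-0.9994) = -1.5031

0.0525 - 1.5031i


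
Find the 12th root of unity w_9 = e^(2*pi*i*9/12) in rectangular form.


Angle = 360*9/12 = 270°
a = cos(270°) = 0
b = sin(270°) = -1.0000

0 - 1.0000i


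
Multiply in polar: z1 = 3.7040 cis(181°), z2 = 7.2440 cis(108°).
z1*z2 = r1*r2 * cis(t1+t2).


r = 3.7040 * 7.2440 = 26.8318
theta = 181° + 108° = 289° = 289° (mod 360)

26.8318 cis(289°)


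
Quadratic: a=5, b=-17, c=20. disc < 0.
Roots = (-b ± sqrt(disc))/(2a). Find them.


disc = (-17)^2 - 4*5*20 = 289 - 400 = -111
sqrt(|disc|) = sqrt(111) = 10.5357
Real part = 17/(2*5) = 1.7000
Imag part = 10.5357/(2*5) = 1.0536

1.7000 ± 1.0536i


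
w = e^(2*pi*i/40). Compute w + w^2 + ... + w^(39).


With w = e^(2*pi*i/40), all 40 of the 40th roots of unity w^0 = 1, w, ..., w^(39) sum to 0: 1 + w + ... + w^(39) = (1 - w^40)/(1 - w) = 0 since w^40 = 1, w ≠ 1.
Removing the root 1: w + w^2 + ... + w^(39) = 0 - 1 = -1

Sum = -1


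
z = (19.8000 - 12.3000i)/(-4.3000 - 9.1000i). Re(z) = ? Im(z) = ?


Multiply by conjugate: (19.8000 - 12.3000i)(-4.3000 + 9.1000i) / ((-4.3)^2 + (-9.1)^2)
Numerator real = 19.8*(-4.3) - (12.3)*(-9.1) = 26.79
Numerator imag = -12.3*(-4.3) - 19.8*(-9.1) = 233.07
Denominator = 101.3
Re(z) = 26.79/101.3 = 0.2645
Im(z) = 233.07/101.3 = 2.3008

Re(z) = 0.2645, Im(z) = 2.3008


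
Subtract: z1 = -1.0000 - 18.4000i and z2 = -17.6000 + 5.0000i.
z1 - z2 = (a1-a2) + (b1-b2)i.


Real: -1 + 17.6 = 16.6
Imag: -18.4 - 5 = -23.4

16.6000 - 23.4000i


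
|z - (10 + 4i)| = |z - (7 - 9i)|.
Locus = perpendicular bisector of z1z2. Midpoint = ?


Equal distances means the locus is the perpendicular bisector of z1 and z2.
Midpoint = ((10+7)/2, (4+(-9))/2) = (8.5000, -2.5000)

Perpendicular bisector through (8.5000, -2.5000)


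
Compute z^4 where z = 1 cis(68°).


r^4 = 1^4 = 1
n*theta = 4*68° = 272° = 272° (mod 360)
a = 1*cos(272°) = 0.0349
b = 1*sin(272°) = -0.9994

1 cis(272°) = 0.0349 - 0.9994i


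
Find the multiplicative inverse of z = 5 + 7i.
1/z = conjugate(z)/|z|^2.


|z|^2 = 25+49 = 74
1/z = (5 - 7i)/74

1/z = 0.0676 - 0.0946i


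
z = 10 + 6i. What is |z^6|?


|z| = sqrt(100+36) = sqrt(136) = 11.6619
|z^6| = |z|^6 = (sqrt(136))^6 = 136^3 = 2515456

|z^6| = 2515456


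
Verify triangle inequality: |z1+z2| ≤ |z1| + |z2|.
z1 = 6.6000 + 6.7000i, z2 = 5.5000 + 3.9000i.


|z1| = sqrt(6.6^2 + 6.7^2) = sqrt(88.45) = 9.4048
|z2| = sqrt(5.5^2 + 3.9^2) = sqrt(45.46) = 6.7424
z1+z2 = 12.1000 + 10.6000i
|z1+z2| = sqrt(258.77) = 16.0863
|z1|+|z2| = 9.4048 + 6.7424 = 16.1472

|z1+z2| = 16.0863 ≤ |z1|+|z2| = 16.1472 (verified)


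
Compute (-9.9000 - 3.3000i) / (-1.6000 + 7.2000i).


Conjugate of z2 = -1.6000 - 7.2000i
Numerator: (-9.9000 - 3.3000i)(-1.6000 - 7.2000i) = -7.9200 + 76.5600i
Denominator: (-1.6)^2 + 7.2^2 = 54.4
Result = (-7.9200 + 76.5600i)/54.4

-0.1456 + 1.4074i


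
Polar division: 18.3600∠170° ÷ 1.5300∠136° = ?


r = 18.3600 / 1.5300 = 12.0000
theta = 170° - 136° = 34° = 34° (mod 360)

12.0000 cis(34°)


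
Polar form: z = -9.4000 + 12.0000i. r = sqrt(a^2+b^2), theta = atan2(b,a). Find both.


r = sqrt(88.36+144) = sqrt(232.36) = 15.2434
theta = atan2(12, -9.4) = 128.0728 degrees

r = 15.2434, theta = 128.0728 degrees


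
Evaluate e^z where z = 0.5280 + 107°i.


e^0.5280 = 1.69554
cos(107°) = -0.29237
sin(107°) = 0.956305
Real = 1.69554*(-0.29237) = -0.4957
Imag = 1.69554*0.956305 = 1.6215

-0.4957 + 1.6215i


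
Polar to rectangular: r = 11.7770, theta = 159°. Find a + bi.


a = 11.7770*cos(159°) = 11.7770*(-0.93358) = -10.9948
b = 11.7770*sin(159°) = 11.7770*0.35837 = 4.2205

-10.9948 + 4.2205i


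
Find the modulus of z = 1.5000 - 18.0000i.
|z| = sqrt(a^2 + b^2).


|z| = sqrt(1.5^2 + (-18)^2) = sqrt(2.25 + 324) = sqrt(326.25) = 18.0624

|z| = 18.0624


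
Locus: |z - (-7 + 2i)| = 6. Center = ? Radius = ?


|z - z0| = r is a circle with center z0 and radius r.
Center = (-7, 2), radius = 6

Circle with center (-7, 2) and radius 6


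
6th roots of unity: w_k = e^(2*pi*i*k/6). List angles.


The 6th roots of unity are cis(360k/6°) for k=0..5
Angle step = 360/6 = 60°
Primitive root: cis(60°)
Primitive root = 0.5000 + 0.8660i

6 roots at angles: 0°, 60°, 120°, 180°, 240°, 300°


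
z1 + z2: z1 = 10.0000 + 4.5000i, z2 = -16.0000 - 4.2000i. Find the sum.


Real: 10 - 16 = -6
Imag: 4.5 - 4.2 = 0.3

-6.0000 + 0.3000i


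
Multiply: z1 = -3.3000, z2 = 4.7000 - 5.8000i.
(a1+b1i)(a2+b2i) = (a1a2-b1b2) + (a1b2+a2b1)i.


Real = -3.3*4.7 - 0*(-5.8) = -15.51 - 0 = -15.51
Imag = -3.3*(-5.8) + 4.7*0 = 19.14 + 0 = 19.14

-15.5100 + 19.1400i


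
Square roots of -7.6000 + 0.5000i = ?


|z| = sqrt(57.76+0.25) = 7.6164
sqrt((|z|+a)/2) = sqrt((7.6164+(-7.6))/2) = sqrt(0.0082) = 0.0906
sqrt((|z|-a)/2) = sqrt((7.6164-(-7.6))/2) = sqrt(7.6082) = 2.7583

±(0.0906 + 2.7583i) i.e. 0.0906 + 2.7583i and -0.0906 - 2.7583i


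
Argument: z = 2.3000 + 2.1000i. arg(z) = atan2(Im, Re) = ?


Re = 2.3, Im = 2.1
arg = atan2(2.1, 2.3) = 42.3974 degrees

arg(z) = 42.3974 degrees


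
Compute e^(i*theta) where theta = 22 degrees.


cos(22°) = 0.9272
sin(22°) = 0.3746

e^(i*22°) = 0.9272 + 0.3746i


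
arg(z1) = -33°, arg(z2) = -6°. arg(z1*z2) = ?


arg(z1*z2) = -33° - 6° = -39°
Normalized to (-180°, 180°]: -39°

-39°


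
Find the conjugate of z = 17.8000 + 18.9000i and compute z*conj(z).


z_bar = 17.8000 - 18.9000i
z*z_bar = 17.8^2 + 18.9^2 = 316.84 + 357.21 = 674.05

z_bar = 17.8000 - 18.9000i, z*z_bar = 674.05


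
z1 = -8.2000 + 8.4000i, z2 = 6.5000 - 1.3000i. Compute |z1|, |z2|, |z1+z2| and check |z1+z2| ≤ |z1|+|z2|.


|z1| = sqrt((-8.2)^2 + 8.4^2) = sqrt(137.8) = 11.7388
|z2| = sqrt(6.5^2 + (-1.3)^2) = sqrt(43.94) = 6.6287
z1+z2 = -1.7000 + 7.1000i
|z1+z2| = sqrt(53.3) = 7.3007
|z1|+|z2| = 11.7388 + 6.6287 = 18.3675

|z1+z2| = 7.3007 ≤ |z1|+|z2| = 18.3675 (verified)


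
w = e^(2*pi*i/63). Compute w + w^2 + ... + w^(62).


With w = e^(2*pi*i/63), all 63 of the 63th roots of unity w^0 = 1, w, ..., w^(62) sum to 0: 1 + w + ... + w^(62) = (1 - w^63)/(1 - w) = 0 since w^63 = 1, w ≠ 1.
Removing the root 1: w + w^2 + ... + w^(62) = 0 - 1 = -1

Sum = -1


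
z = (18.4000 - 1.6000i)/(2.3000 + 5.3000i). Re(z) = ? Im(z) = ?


Multiply by conjugate: (18.4000 - 1.6000i)(2.3000 - 5.3000i) / (2.3^2 + 5.3^2)
Numerator real = 18.4*2.3 - (1.6)*5.3 = 33.84
Numerator imag = -1.6*2.3 - 18.4*5.3 = -101.2
Denominator = 33.38
Re(z) = 33.84/33.38 = 1.0138
Im(z) = -101.2/33.38 = -3.0318

Re(z) = 1.0138, Im(z) = -3.0318


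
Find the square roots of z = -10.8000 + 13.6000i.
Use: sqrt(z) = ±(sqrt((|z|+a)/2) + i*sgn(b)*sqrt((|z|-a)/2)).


|z| = sqrt(116.64+184.96) = 17.3666
sqrt((|z|+a)/2) = sqrt((17.3666+(-10.8))/2) = sqrt(3.2833) = 1.8120
sqrt((|z|-a)/2) = sqrt((17.3666-(-10.8))/2) = sqrt(14.0833) = 3.7528

±(1.8120 + 3.7528i) i.e. 1.8120 + 3.7528i and -1.8120 - 3.7528i


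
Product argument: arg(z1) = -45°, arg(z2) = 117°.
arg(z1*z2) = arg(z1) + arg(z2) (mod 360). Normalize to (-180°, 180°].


arg(z1*z2) = -45° + 117° = 72°
Normalized to (-180°, 180°]: 72°

72°


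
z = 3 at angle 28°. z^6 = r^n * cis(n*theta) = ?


r^6 = 3^6 = 729
n*theta = 6*28° = 168° = 168° (mod 360)
a = 729*cos(168°) = -713.0696
b = 729*sin(168°) = 151.5676

729 cis(168°) = -713.0696 + 151.5676i


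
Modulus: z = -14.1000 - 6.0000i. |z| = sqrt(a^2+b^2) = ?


|z| = sqrt((-14.1)^2 + (-6)^2) = sqrt(198.81 + 36) = sqrt(234.81) = 15.3235

|z| = 15.3235


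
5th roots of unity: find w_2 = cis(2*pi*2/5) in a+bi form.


Angle = 360*2/5 = 144°
a = cos(144°) = -0.8090
b = sin(144°) = 0.5878

-0.8090 + 0.5878i


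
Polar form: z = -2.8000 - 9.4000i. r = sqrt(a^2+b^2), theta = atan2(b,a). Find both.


r = sqrt(7.84+88.36) = sqrt(96.2) = 9.8082
theta = atan2(-9.4, -2.8) = -106.5873 degrees

r = 9.8082, theta = -106.5873 degrees


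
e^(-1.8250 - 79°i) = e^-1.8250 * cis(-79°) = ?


e^-1.8250 = 0.16122
cos(-79°) = 0.1908
sin(-79°) = -0.9816
Real = 0.16122*0.1908 = 0.0308
Imag = 0.16122*(-0.9816) = -0.1583

0.0308 - 0.1583i


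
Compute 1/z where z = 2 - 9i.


|z|^2 = 4+81 = 85
1/z = (2 + 9i)/85

1/z = 0.0235 + 0.1059i


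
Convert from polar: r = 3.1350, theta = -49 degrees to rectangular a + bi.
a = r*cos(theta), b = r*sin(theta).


a = 3.1350*cos(-49°) = 3.1350*0.65606 = 2.0567
b = 3.1350*sin(-49°) = 3.1350*(-0.7547) = -2.3660

2.0567 - 2.3660i


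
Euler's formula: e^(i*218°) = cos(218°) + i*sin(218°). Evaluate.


cos(218°) = -0.7880
sin(218°) = -0.6157

e^(i*218°) = -0.7880 - 0.6157i


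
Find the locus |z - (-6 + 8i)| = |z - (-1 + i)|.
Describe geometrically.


Equal distances means the locus is the perpendicular bisector of z1 and z2.
Midpoint = ((-6+(-1))/2, (8+1)/2) = (-3.5000, 4.5000)

Perpendicular bisector through (-3.5000, 4.5000)


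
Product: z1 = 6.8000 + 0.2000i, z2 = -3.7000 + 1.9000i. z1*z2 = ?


Real = 6.8*(-3.7) - 0.2*1.9 = -25.16 - 0.38 = -25.54
Imag = 6.8*1.9 - (3.7)*0.2 = 12.92 - (0.74) = 12.18

-25.5400 + 12.1800i


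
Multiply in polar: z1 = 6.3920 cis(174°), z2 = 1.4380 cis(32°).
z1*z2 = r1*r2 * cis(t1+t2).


r = 6.3920 * 1.4380 = 9.1917
theta = 174° + 32° = 206° = 206° (mod 360)

9.1917 cis(206°)


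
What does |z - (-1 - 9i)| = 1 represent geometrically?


|z - z0| = r is a circle with center z0 and radius r.
Center = (-1, -9), radius = 1

Circle with center (-1, -9) and radius 1


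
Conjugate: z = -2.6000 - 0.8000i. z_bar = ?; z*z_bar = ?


z_bar = -2.6000 + 0.8000i
z*z_bar = (-2.6)^2 + (-0.8)^2 = 6.76 + 0.64 = 7.4

z_bar = -2.6000 + 0.8000i, z*z_bar = 7.4


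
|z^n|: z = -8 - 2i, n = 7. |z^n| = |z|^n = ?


|z| = sqrt(64+4) = sqrt(68) = 8.2462
|z^7| = |z|^7 = (sqrt(68))^7 = 68^3 * sqrt(68) = 314432*sqrt(68)

|z^7| = 314432*sqrt(68) ≈ 2592872.6961


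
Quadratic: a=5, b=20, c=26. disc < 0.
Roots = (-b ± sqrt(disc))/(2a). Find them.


disc = 20^2 - 4*5*26 = 400 - 520 = -120
sqrt(|disc|) = sqrt(120) = 10.9545
Real part = -20/(2*5) = -2.0000
Imag part = 10.9545/(2*5) = 1.0954

-2.0000 ± 1.0954i


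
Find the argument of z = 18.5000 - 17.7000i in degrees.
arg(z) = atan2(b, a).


Re = 18.5, Im = -17.7
arg = atan2(-17.7, 18.5) = -43.7340 degrees

arg(z) = -43.7340 degrees


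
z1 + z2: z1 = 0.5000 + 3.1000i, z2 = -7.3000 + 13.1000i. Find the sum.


Real: 0.5 - 7.3 = -6.8
Imag: 3.1 + 13.1 = 16.2

-6.8000 + 16.2000i


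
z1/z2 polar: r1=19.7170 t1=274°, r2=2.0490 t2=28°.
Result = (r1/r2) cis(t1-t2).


r = 19.7170 / 2.0490 = 9.6227
theta = 274° - 28° = 246° = 246° (mod 360)

9.6227 cis(246°)


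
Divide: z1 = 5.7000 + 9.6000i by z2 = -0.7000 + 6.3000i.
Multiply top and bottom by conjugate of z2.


Conjugate of z2 = -0.7000 - 6.3000i
Numerator: (5.7000 + 9.6000i)(-0.7000 - 6.3000i) = 56.4900 - 42.6300i
Denominator: (-0.7)^2 + 6.3^2 = 40.18
Result = (56.4900 - 42.6300i)/40.18

1.4059 - 1.0610i


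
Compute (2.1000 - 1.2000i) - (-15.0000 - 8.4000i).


Real: 2.1 + 15 = 17.1
Imag: -1.2 + 8.4 = 7.2

17.1000 + 7.2000i


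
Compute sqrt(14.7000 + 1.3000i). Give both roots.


|z| = sqrt(216.09+1.69) = 14.7574
sqrt((|z|+a)/2) = sqrt((14.7574+14.7)/2) = sqrt(14.7287) = 3.8378
sqrt((|z|-a)/2) = sqrt((14.7574-14.7)/2) = sqrt(0.0287) = 0.1694

±(3.8378 + 0.1694i) i.e. 3.8378 + 0.1694i and -3.8378 - 0.1694i


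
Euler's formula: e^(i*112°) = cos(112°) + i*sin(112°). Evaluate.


cos(112°) = -0.3746
sin(112°) = 0.9272

e^(i*112°) = -0.3746 + 0.9272i


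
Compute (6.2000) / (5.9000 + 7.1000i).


Conjugate of z2 = 5.9000 - 7.1000i
Numerator: (6.2000)(5.9000 - 7.1000i) = 36.5800 - 44.0200i
Denominator: 5.9^2 + 7.1^2 = 85.22
Result = (36.5800 - 44.0200i)/85.22

0.4292 - 0.5165i


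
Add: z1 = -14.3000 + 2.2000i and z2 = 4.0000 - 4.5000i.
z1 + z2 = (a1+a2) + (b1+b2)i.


Real: -14.3 + 4 = -10.3
Imag: 2.2 - 4.5 = -2.3

-10.3000 - 2.3000i


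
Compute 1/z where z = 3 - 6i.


|z|^2 = 9+36 = 45
1/z = (3 + 6i)/45

1/z = 0.0667 + 0.1333i


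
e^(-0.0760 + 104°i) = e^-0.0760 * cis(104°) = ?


e^-0.0760 = 0.9268
cos(104°) = -0.2419
sin(104°) = 0.9703
Real = 0.9268*(-0.2419) = -0.2242
Imag = 0.9268*0.9703 = 0.8993

-0.2242 + 0.8993i


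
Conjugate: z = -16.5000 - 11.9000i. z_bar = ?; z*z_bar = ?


z_bar = -16.5000 + 11.9000i
z*z_bar = (-16.5)^2 + (-11.9)^2 = 272.25 + 141.61 = 413.86

z_bar = -16.5000 + 11.9000i, z*z_bar = 413.86


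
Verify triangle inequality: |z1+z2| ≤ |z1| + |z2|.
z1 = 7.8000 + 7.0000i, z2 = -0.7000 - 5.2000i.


|z1| = sqrt(7.8^2 + 7^2) = sqrt(109.84) = 10.4805
|z2| = sqrt((-0.7)^2 + (-5.2)^2) = sqrt(27.53) = 5.2469
z1+z2 = 7.1000 + 1.8000i
|z1+z2| = sqrt(53.65) = 7.3246
|z1|+|z2| = 10.4805 + 5.2469 = 15.7274

|z1+z2| = 7.3246 ≤ |z1|+|z2| = 15.7274 (verified)


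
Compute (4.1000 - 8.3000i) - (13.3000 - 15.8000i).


Real: 4.1 - 13.3 = -9.2
Imag: -8.3 + 15.8 = 7.5

-9.2000 + 7.5000i


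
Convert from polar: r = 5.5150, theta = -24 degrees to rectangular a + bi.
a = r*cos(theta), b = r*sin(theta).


a = 5.5150*cos(-24°) = 5.5150*0.91355 = 5.0382
b = 5.5150*sin(-24°) = 5.5150*(-0.40674) = -2.2432

5.0382 - 2.2432i


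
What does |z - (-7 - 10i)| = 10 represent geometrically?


|z - z0| = r is a circle with center z0 and radius r.
Center = (-7, -10), radius = 10

Circle with center (-7, -10) and radius 10


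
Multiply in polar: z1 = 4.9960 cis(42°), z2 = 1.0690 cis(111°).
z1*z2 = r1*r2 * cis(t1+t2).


r = 4.9960 * 1.0690 = 5.3407
theta = 42° + 111° = 153° = 153° (mod 360)

5.3407 cis(153°)


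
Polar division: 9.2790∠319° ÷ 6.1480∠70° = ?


r = 9.2790 / 6.1480 = 1.5093
theta = 319° - 70° = 249° = 249° (mod 360)

1.5093 cis(249°)


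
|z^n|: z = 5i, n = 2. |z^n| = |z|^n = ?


|z| = sqrt(0+25) = sqrt(25) = 5
|z^2| = |z|^2 = 5^2 = 25

|z^2| = 25


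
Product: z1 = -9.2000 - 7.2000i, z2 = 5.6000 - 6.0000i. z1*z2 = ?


Real = -9.2*5.6 - (-7.2)*(-6) = -51.52 - 43.2 = -94.72
Imag = -9.2*(-6) + 5.6*(-7.2) = 55.2 - (40.32) = 14.88

-94.7200 + 14.8800i


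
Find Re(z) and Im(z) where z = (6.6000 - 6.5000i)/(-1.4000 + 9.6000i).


Multiply by conjugate: (6.6000 - 6.5000i)(-1.4000 - 9.6000i) / ((-1.4)^2 + 9.6^2)
Numerator real = 6.6*(-1.4) - (6.5)*9.6 = -71.64
Numerator imag = -6.5*(-1.4) - 6.6*9.6 = -54.26
Denominator = 94.12
Re(z) = -71.64/94.12 = -0.7612
Im(z) = -54.26/94.12 = -0.5765

Re(z) = -0.7612, Im(z) = -0.5765


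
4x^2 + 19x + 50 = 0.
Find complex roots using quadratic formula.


disc = 19^2 - 4*4*50 = 361 - 800 = -439
sqrt(|disc|) = sqrt(439) = 20.9523
Real part = -19/(2*4) = -2.3750
Imag part = 20.9523/(2*4) = 2.6190

-2.3750 ± 2.6190i


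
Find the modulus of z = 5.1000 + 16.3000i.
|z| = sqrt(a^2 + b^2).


|z| = sqrt(5.1^2 + 16.3^2) = sqrt(26.01 + 265.69) = sqrt(291.7) = 17.0792

|z| = 17.0792


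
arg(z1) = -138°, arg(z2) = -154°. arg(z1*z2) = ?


arg(z1*z2) = -138° - 154° = -292°
Normalized to (-180°, 180°]: 68°

68°


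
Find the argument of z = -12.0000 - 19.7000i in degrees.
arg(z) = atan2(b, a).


Re = -12, Im = -19.7
arg = atan2(-19.7, -12) = -121.3471 degrees

arg(z) = -121.3471 degrees


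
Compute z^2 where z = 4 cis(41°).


r^2 = 4^2 = 16
n*theta = 2*41° = 82° = 82° (mod 360)
a = 16*cos(82°) = 2.2268
b = 16*sin(82°) = 15.8443

16 cis(82°) = 2.2268 + 15.8443i


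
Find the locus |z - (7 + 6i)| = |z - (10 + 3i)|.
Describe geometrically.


Equal distances means the locus is the perpendicular bisector of z1 and z2.
Midpoint = ((7+10)/2, (6+3)/2) = (8.5000, 4.5000)

Perpendicular bisector through (8.5000, 4.5000)


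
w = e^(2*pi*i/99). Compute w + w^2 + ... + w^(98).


With w = e^(2*pi*i/99), all 99 of the 99th roots of unity w^0 = 1, w, ..., w^(98) sum to 0: 1 + w + ... + w^(98) = (1 - w^99)/(1 - w) = 0 since w^99 = 1, w ≠ 1.
Removing the root 1: w + w^2 + ... + w^(98) = 0 - 1 = -1

Sum = -1


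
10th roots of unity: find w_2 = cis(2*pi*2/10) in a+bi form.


Angle = 360*2/10 = 72°
a = cos(72°) = 0.3090
b = sin(72°) = 0.9511

0.3090 + 0.9511i


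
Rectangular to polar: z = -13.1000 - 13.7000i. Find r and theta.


r = sqrt(171.61+187.69) = sqrt(359.3) = 18.9552
theta = atan2(-13.7, -13.1) = -133.7175 degrees

r = 18.9552, theta = -133.7175 degrees


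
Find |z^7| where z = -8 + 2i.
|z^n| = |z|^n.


|z| = sqrt(64+4) = sqrt(68) = 8.2462
|z^7| = |z|^7 = (sqrt(68))^7 = 68^3 * sqrt(68) = 314432*sqrt(68)

|z^7| = 314432*sqrt(68) ≈ 2592872.6961


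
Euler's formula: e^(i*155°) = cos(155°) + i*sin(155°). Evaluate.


cos(155°) = -0.9063
sin(155°) = 0.4226

e^(i*155°) = -0.9063 + 0.4226i


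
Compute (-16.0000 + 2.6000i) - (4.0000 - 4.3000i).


Real: -16 - 4 = -20
Imag: 2.6 + 4.3 = 6.9

-20.0000 + 6.9000i


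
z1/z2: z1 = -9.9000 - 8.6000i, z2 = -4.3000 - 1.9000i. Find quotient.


Conjugate of z2 = -4.3000 + 1.9000i
Numerator: (-9.9000 - 8.6000i)(-4.3000 + 1.9000i) = 58.9100 + 18.1700i
Denominator: (-4.3)^2 + (-1.9)^2 = 22.1
Result = (58.9100 + 18.1700i)/22.1

2.6656 + 0.8222i


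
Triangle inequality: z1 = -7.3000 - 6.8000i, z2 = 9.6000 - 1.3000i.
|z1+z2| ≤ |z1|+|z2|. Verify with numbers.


|z1| = sqrt((-7.3)^2 + (-6.8)^2) = sqrt(99.53) = 9.9765
|z2| = sqrt(9.6^2 + (-1.3)^2) = sqrt(93.85) = 9.6876
z1+z2 = 2.3000 - 8.1000i
|z1+z2| = sqrt(70.9) = 8.4202
|z1|+|z2| = 9.9765 + 9.6876 = 19.6641

|z1+z2| = 8.4202 ≤ |z1|+|z2| = 19.6641 (verified)


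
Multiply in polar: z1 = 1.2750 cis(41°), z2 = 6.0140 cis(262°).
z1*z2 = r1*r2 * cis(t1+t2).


r = 1.2750 * 6.0140 = 7.6678
theta = 41° + 262° = 303° = 303° (mod 360)

7.6678 cis(303°)


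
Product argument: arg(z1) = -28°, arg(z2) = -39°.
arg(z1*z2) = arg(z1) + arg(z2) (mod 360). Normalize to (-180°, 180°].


arg(z1*z2) = -28° - 39° = -67°
Normalized to (-180°, 180°]: -67°

-67°


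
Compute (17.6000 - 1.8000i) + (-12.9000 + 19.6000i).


Real: 17.6 - 12.9 = 4.7
Imag: -1.8 + 19.6 = 17.8

4.7000 + 17.8000i


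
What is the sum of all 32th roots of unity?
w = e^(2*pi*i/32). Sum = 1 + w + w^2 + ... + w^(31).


The sum of all 32th roots of unity is 0.
Geometric series: (1 - w^32)/(1 - w) = (1-1)/(1-w) = 0 since w^32 = 1, w ≠ 1.
Alternatively: coefficient of z^31 in z^32 - 1 is 0.

0
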